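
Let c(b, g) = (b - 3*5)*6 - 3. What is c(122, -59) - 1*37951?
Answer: -37312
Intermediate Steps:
c(b, g) = -93 + 6*b (c(b, g) = (b - 15)*6 - 3 = (-15 + b)*6 - 3 = (-90 + 6*b) - 3 = -93 + 6*b)
c(122, -59) - 1*37951 = (-93 + 6*122) - 1*37951 = (-93 + 732) - 37951 = 639 - 37951 = -37312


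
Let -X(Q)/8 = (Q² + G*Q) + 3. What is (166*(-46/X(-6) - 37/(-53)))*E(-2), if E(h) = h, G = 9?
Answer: -83083/795 ≈ -104.51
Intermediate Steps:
X(Q) = -24 - 72*Q - 8*Q² (X(Q) = -8*((Q² + 9*Q) + 3) = -8*(3 + Q² + 9*Q) = -24 - 72*Q - 8*Q²)
(166*(-46/X(-6) - 37/(-53)))*E(-2) = (166*(-46/(-24 - 72*(-6) - 8*(-6)²) - 37/(-53)))*(-2) = (166*(-46/(-24 + 432 - 8*36) - 37*(-1/53)))*(-2) = (166*(-46/(-24 + 432 - 288) + 37/53))*(-2) = (166*(-46/120 + 37/53))*(-2) = (166*(-46*1/120 + 37/53))*(-2) = (166*(-23/60 + 37/53))*(-2) = (166*(1001/3180))*(-2) = (83083/1590)*(-2) = -83083/795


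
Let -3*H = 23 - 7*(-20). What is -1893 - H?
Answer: -5516/3 ≈ -1838.7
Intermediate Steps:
H = -163/3 (H = -(23 - 7*(-20))/3 = -(23 + 140)/3 = -1/3*163 = -163/3 ≈ -54.333)
-1893 - H = -1893 - 1*(-163/3) = -1893 + 163/3 = -5516/3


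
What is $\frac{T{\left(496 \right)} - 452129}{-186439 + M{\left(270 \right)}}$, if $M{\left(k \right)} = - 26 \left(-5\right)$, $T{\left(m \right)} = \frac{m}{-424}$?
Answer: $\frac{7987633}{3291459} \approx 2.4268$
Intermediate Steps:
$T{\left(m \right)} = - \frac{m}{424}$ ($T{\left(m \right)} = m \left(- \frac{1}{424}\right) = - \frac{m}{424}$)
$M{\left(k \right)} = 130$ ($M{\left(k \right)} = \left(-1\right) \left(-130\right) = 130$)
$\frac{T{\left(496 \right)} - 452129}{-186439 + M{\left(270 \right)}} = \frac{\left(- \frac{1}{424}\right) 496 - 452129}{-186439 + 130} = \frac{- \frac{62}{53} - 452129}{-186309} = \left(- \frac{23962899}{53}\right) \left(- \frac{1}{186309}\right) = \frac{7987633}{3291459}$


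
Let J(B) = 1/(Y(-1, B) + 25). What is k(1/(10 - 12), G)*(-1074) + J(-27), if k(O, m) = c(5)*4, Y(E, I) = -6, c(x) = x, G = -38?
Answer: -408119/19 ≈ -21480.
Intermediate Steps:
J(B) = 1/19 (J(B) = 1/(-6 + 25) = 1/19)
k(O, m) = 20 (k(O, m) = 5*4 = 20)
k(1/(10 - 12), G)*(-1074) + J(-27) = 20*(-1074) + 1/19 = -21480 + 1/19 = -408119/19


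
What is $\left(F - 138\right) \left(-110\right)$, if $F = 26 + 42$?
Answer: $7700$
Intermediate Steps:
$F = 68$
$\left(F - 138\right) \left(-110\right) = \left(68 - 138\right) \left(-110\right) = \left(-70\right) \left(-110\right) = 7700$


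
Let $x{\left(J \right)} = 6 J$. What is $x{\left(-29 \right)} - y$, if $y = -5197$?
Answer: $5023$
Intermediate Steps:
$x{\left(-29 \right)} - y = 6 \left(-29\right) - -5197 = -174 + 5197 = 5023$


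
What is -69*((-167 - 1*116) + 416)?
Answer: -9177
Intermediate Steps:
-69*((-167 - 1*116) + 416) = -69*((-167 - 116) + 416) = -69*(-283 + 416) = -69*133 = -9177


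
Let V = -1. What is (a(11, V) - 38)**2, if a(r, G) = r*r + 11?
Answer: 8836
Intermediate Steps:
a(r, G) = 11 + r**2 (a(r, G) = r**2 + 11 = 11 + r**2)
(a(11, V) - 38)**2 = ((11 + 11**2) - 38)**2 = ((11 + 121) - 38)**2 = (132 - 38)**2 = 94**2 = 8836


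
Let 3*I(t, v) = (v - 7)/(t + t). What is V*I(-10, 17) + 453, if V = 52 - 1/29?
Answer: 77315/174 ≈ 444.34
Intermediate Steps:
V = 1507/29 (V = 52 - 1*1/29 = 52 - 1/29 = 1507/29 ≈ 51.966)
I(t, v) = (-7 + v)/(6*t) (I(t, v) = ((v - 7)/(t + t))/3 = ((-7 + v)/((2*t)))/3 = ((-7 + v)*(1/(2*t)))/3 = ((-7 + v)/(2*t))/3 = (-7 + v)/(6*t))
V*I(-10, 17) + 453 = 1507*((⅙)*(-7 + 17)/(-10))/29 + 453 = 1507*((⅙)*(-⅒)*10)/29 + 453 = (1507/29)*(-⅙) + 453 = -1507/174 + 453 = 77315/174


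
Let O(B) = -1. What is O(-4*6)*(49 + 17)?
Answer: -66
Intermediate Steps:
O(-4*6)*(49 + 17) = -(49 + 17) = -1*66 = -66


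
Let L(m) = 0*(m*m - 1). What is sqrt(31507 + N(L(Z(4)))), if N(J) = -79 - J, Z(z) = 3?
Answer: 18*sqrt(97) ≈ 177.28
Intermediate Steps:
L(m) = 0 (L(m) = 0*(m**2 - 1) = 0*(-1 + m**2) = 0)
sqrt(31507 + N(L(Z(4)))) = sqrt(31507 + (-79 - 1*0)) = sqrt(31507 + (-79 + 0)) = sqrt(31507 - 79) = sqrt(31428) = 18*sqrt(97)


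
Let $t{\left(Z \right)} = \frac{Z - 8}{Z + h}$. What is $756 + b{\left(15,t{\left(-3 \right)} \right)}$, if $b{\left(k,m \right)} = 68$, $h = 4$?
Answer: $824$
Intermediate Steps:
$t{\left(Z \right)} = \frac{-8 + Z}{4 + Z}$ ($t{\left(Z \right)} = \frac{Z - 8}{Z + 4} = \frac{-8 + Z}{4 + Z}$)
$756 + b{\left(15,t{\left(-3 \right)} \right)} = 756 + 68 = 824$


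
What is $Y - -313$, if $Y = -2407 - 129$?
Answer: $-2223$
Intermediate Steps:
$Y = -2536$
$Y - -313 = -2536 - -313 = -2536 + 313 = -2223$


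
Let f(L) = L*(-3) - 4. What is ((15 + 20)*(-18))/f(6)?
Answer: 315/11 ≈ 28.636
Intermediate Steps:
f(L) = -4 - 3*L (f(L) = -3*L - 4 = -4 - 3*L)
((15 + 20)*(-18))/f(6) = ((15 + 20)*(-18))/(-4 - 3*6) = (35*(-18))/(-4 - 18) = -630/(-22) = -630*(-1/22) = 315/11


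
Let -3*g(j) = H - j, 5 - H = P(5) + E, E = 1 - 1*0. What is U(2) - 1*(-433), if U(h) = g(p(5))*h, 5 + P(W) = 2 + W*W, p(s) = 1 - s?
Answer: 1327/3 ≈ 442.33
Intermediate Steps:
E = 1 (E = 1 + 0 = 1)
P(W) = -3 + W**2 (P(W) = -5 + (2 + W*W) = -5 + (2 + W**2) = -3 + W**2)
H = -18 (H = 5 - ((-3 + 5**2) + 1) = 5 - ((-3 + 25) + 1) = 5 - (22 + 1) = 5 - 1*23 = 5 - 23 = -18)
g(j) = 6 + j/3 (g(j) = -(-18 - j)/3 = 6 + j/3)
U(h) = 14*h/3 (U(h) = (6 + (1 - 1*5)/3)*h = (6 + (1 - 5)/3)*h = (6 + (1/3)*(-4))*h = (6 - 4/3)*h = 14*h/3)
U(2) - 1*(-433) = (14/3)*2 - 1*(-433) = 28/3 + 433 = 1327/3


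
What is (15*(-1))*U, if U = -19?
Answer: 285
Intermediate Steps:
(15*(-1))*U = (15*(-1))*(-19) = -15*(-19) = 285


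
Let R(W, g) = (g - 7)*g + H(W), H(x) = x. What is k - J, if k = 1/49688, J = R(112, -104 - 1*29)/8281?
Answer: -132963905/58780904 ≈ -2.2620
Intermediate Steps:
R(W, g) = W + g*(-7 + g) (R(W, g) = (g - 7)*g + W = (-7 + g)*g + W = g*(-7 + g) + W = W + g*(-7 + g))
J = 2676/1183 (J = (112 + (-104 - 1*29)² - 7*(-104 - 1*29))/8281 = (112 + (-104 - 29)² - 7*(-104 - 29))*(1/8281) = (112 + (-133)² - 7*(-133))*(1/8281) = (112 + 17689 + 931)*(1/8281) = 18732*(1/8281) = 2676/1183 ≈ 2.2620)
k = 1/49688 ≈ 2.0126e-5
k - J = 1/49688 - 1*2676/1183 = 1/49688 - 2676/1183 = -132963905/58780904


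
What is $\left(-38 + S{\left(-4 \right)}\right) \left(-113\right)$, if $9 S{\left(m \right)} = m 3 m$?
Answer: $\frac{11074}{3} \approx 3691.3$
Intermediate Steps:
$S{\left(m \right)} = \frac{m^{2}}{3}$ ($S{\left(m \right)} = \frac{m 3 m}{9} = \frac{3 m m}{9} = \frac{3 m^{2}}{9} = \frac{m^{2}}{3}$)
$\left(-38 + S{\left(-4 \right)}\right) \left(-113\right) = \left(-38 + \frac{\left(-4\right)^{2}}{3}\right) \left(-113\right) = \left(-38 + \frac{1}{3} \cdot 16\right) \left(-113\right) = \left(-38 + \frac{16}{3}\right) \left(-113\right) = \left(- \frac{98}{3}\right) \left(-113\right) = \frac{11074}{3}$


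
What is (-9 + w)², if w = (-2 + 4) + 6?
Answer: 1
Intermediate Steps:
w = 8 (w = 2 + 6 = 8)
(-9 + w)² = (-9 + 8)² = (-1)² = 1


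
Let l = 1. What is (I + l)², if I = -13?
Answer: 144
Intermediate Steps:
(I + l)² = (-13 + 1)² = (-12)² = 144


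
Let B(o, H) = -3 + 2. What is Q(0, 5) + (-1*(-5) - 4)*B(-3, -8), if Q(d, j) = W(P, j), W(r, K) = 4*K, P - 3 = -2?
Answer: 19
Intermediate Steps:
B(o, H) = -1
P = 1 (P = 3 - 2 = 1)
Q(d, j) = 4*j
Q(0, 5) + (-1*(-5) - 4)*B(-3, -8) = 4*5 + (-1*(-5) - 4)*(-1) = 20 + (5 - 4)*(-1) = 20 + 1*(-1) = 20 - 1 = 19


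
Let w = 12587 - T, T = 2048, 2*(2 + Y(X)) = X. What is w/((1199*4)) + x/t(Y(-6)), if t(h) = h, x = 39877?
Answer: -191197397/23980 ≈ -7973.2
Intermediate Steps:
Y(X) = -2 + X/2
w = 10539 (w = 12587 - 1*2048 = 12587 - 2048 = 10539)
w/((1199*4)) + x/t(Y(-6)) = 10539/((1199*4)) + 39877/(-2 + (½)*(-6)) = 10539/4796 + 39877/(-2 - 3) = 10539*(1/4796) + 39877/(-5) = 10539/4796 + 39877*(-⅕) = 10539/4796 - 39877/5 = -191197397/23980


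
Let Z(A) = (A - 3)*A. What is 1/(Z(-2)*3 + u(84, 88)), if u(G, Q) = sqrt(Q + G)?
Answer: 15/364 - sqrt(43)/364 ≈ 0.023194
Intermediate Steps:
Z(A) = A*(-3 + A) (Z(A) = (-3 + A)*A = A*(-3 + A))
u(G, Q) = sqrt(G + Q)
1/(Z(-2)*3 + u(84, 88)) = 1/(-2*(-3 - 2)*3 + sqrt(84 + 88)) = 1/(-2*(-5)*3 + sqrt(172)) = 1/(10*3 + 2*sqrt(43)) = 1/(30 + 2*sqrt(43))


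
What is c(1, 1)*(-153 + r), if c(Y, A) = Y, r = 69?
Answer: -84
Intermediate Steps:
c(1, 1)*(-153 + r) = 1*(-153 + 69) = 1*(-84) = -84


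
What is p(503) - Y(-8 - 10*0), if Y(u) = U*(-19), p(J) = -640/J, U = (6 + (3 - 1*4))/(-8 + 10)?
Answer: 46505/1006 ≈ 46.228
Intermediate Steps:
U = 5/2 (U = (6 + (3 - 4))/2 = (6 - 1)*(1/2) = 5*(1/2) = 5/2 ≈ 2.5000)
Y(u) = -95/2 (Y(u) = (5/2)*(-19) = -95/2)
p(503) - Y(-8 - 10*0) = -640/503 - 1*(-95/2) = -640*1/503 + 95/2 = -640/503 + 95/2 = 46505/1006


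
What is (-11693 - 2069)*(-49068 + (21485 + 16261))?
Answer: 155813364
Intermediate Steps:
(-11693 - 2069)*(-49068 + (21485 + 16261)) = -13762*(-49068 + 37746) = -13762*(-11322) = 155813364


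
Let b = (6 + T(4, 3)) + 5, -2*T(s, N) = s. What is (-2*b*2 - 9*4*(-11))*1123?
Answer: 404280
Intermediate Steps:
T(s, N) = -s/2
b = 9 (b = (6 - ½*4) + 5 = (6 - 2) + 5 = 4 + 5 = 9)
(-2*b*2 - 9*4*(-11))*1123 = (-2*9*2 - 9*4*(-11))*1123 = (-18*2 - 36*(-11))*1123 = (-36 + 396)*1123 = 360*1123 = 404280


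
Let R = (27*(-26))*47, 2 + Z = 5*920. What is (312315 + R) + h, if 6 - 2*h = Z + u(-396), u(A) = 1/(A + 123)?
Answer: 151255651/546 ≈ 2.7703e+5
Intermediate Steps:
u(A) = 1/(123 + A)
Z = 4598 (Z = -2 + 5*920 = -2 + 4600 = 4598)
h = -1253615/546 (h = 3 - (4598 + 1/(123 - 396))/2 = 3 - (4598 + 1/(-273))/2 = 3 - (4598 - 1/273)/2 = 3 - ½*1255253/273 = 3 - 1255253/546 = -1253615/546 ≈ -2296.0)
R = -32994 (R = -702*47 = -32994)
(312315 + R) + h = (312315 - 32994) - 1253615/546 = 279321 - 1253615/546 = 151255651/546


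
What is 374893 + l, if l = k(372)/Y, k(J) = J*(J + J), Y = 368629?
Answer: 138196708465/368629 ≈ 3.7489e+5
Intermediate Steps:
k(J) = 2*J² (k(J) = J*(2*J) = 2*J²)
l = 276768/368629 (l = (2*372²)/368629 = (2*138384)*(1/368629) = 276768*(1/368629) = 276768/368629 ≈ 0.75080)
374893 + l = 374893 + 276768/368629 = 138196708465/368629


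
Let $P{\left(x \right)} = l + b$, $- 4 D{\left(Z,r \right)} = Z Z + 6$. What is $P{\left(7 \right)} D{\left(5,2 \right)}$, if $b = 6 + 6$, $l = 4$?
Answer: $-124$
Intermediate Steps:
$D{\left(Z,r \right)} = - \frac{3}{2} - \frac{Z^{2}}{4}$ ($D{\left(Z,r \right)} = - \frac{Z Z + 6}{4} = - \frac{Z^{2} + 6}{4} = - \frac{6 + Z^{2}}{4} = - \frac{3}{2} - \frac{Z^{2}}{4}$)
$b = 12$
$P{\left(x \right)} = 16$ ($P{\left(x \right)} = 4 + 12 = 16$)
$P{\left(7 \right)} D{\left(5,2 \right)} = 16 \left(- \frac{3}{2} - \frac{5^{2}}{4}\right) = 16 \left(- \frac{3}{2} - \frac{25}{4}\right) = 16 \left(- \frac{31}{4}\right) = -124$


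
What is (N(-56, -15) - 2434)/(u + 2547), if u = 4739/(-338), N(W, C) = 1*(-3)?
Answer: -823706/856147 ≈ -0.96211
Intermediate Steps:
N(W, C) = -3
u = -4739/338 (u = 4739*(-1/338) = -4739/338 ≈ -14.021)
(N(-56, -15) - 2434)/(u + 2547) = (-3 - 2434)/(-4739/338 + 2547) = -2437/856147/338 = -2437*338/856147 = -823706/856147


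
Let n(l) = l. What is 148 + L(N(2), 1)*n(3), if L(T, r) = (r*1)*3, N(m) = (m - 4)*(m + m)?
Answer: 157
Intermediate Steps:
N(m) = 2*m*(-4 + m) (N(m) = (-4 + m)*(2*m) = 2*m*(-4 + m))
L(T, r) = 3*r (L(T, r) = r*3 = 3*r)
148 + L(N(2), 1)*n(3) = 148 + (3*1)*3 = 148 + 3*3 = 148 + 9 = 157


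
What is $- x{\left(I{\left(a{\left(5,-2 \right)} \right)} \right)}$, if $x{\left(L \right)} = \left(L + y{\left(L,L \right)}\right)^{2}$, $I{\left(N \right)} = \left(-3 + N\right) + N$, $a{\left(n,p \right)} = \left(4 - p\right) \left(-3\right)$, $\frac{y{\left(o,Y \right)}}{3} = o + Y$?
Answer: $-74529$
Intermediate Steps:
$y{\left(o,Y \right)} = 3 Y + 3 o$ ($y{\left(o,Y \right)} = 3 \left(o + Y\right) = 3 \left(Y + o\right) = 3 Y + 3 o$)
$a{\left(n,p \right)} = -12 + 3 p$
$I{\left(N \right)} = -3 + 2 N$
$x{\left(L \right)} = 49 L^{2}$ ($x{\left(L \right)} = \left(L + \left(3 L + 3 L\right)\right)^{2} = \left(L + 6 L\right)^{2} = \left(7 L\right)^{2} = 49 L^{2}$)
$- x{\left(I{\left(a{\left(5,-2 \right)} \right)} \right)} = - 49 \left(-3 + 2 \left(-12 + 3 \left(-2\right)\right)\right)^{2} = - 49 \left(-3 + 2 \left(-12 - 6\right)\right)^{2} = - 49 \left(-3 + 2 \left(-18\right)\right)^{2} = - 49 \left(-3 - 36\right)^{2} = - 49 \left(-39\right)^{2} = - 49 \cdot 1521 = \left(-1\right) 74529 = -74529$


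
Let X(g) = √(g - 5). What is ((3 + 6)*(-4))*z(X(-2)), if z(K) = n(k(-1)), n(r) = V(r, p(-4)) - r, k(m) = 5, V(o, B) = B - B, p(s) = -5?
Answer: 180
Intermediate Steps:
V(o, B) = 0
n(r) = -r (n(r) = 0 - r = -r)
X(g) = √(-5 + g)
z(K) = -5 (z(K) = -1*5 = -5)
((3 + 6)*(-4))*z(X(-2)) = ((3 + 6)*(-4))*(-5) = (9*(-4))*(-5) = -36*(-5) = 180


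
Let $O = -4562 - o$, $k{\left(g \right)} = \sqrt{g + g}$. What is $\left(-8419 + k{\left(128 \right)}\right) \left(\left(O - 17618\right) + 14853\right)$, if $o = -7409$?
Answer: $-689046$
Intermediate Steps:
$k{\left(g \right)} = \sqrt{2} \sqrt{g}$ ($k{\left(g \right)} = \sqrt{2 g} = \sqrt{2} \sqrt{g}$)
$O = 2847$ ($O = -4562 - -7409 = -4562 + 7409 = 2847$)
$\left(-8419 + k{\left(128 \right)}\right) \left(\left(O - 17618\right) + 14853\right) = \left(-8419 + \sqrt{2} \sqrt{128}\right) \left(\left(2847 - 17618\right) + 14853\right) = \left(-8419 + \sqrt{2} \cdot 8 \sqrt{2}\right) \left(-14771 + 14853\right) = \left(-8419 + 16\right) 82 = \left(-8403\right) 82 = -689046$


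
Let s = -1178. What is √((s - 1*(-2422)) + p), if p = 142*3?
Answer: √1670 ≈ 40.866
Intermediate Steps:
p = 426
√((s - 1*(-2422)) + p) = √((-1178 - 1*(-2422)) + 426) = √((-1178 + 2422) + 426) = √(1244 + 426) = √1670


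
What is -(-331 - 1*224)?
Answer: 555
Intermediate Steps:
-(-331 - 1*224) = -(-331 - 224) = -1*(-555) = 555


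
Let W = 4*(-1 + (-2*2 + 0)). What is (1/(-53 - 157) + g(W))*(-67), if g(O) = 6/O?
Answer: 2144/105 ≈ 20.419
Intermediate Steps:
W = -20 (W = 4*(-1 + (-4 + 0)) = 4*(-1 - 4) = 4*(-5) = -20)
(1/(-53 - 157) + g(W))*(-67) = (1/(-53 - 157) + 6/(-20))*(-67) = (1/(-210) + 6*(-1/20))*(-67) = (-1/210 - 3/10)*(-67) = -32/105*(-67) = 2144/105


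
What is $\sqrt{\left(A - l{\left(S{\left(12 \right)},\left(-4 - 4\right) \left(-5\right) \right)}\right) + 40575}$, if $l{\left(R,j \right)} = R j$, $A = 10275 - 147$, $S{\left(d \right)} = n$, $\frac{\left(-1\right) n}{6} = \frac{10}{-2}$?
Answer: $\sqrt{49503} \approx 222.49$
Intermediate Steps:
$n = 30$ ($n = - 6 \frac{10}{-2} = - 6 \cdot 10 \left(- \frac{1}{2}\right) = \left(-6\right) \left(-5\right) = 30$)
$S{\left(d \right)} = 30$
$A = 10128$ ($A = 10275 - 147 = 10128$)
$\sqrt{\left(A - l{\left(S{\left(12 \right)},\left(-4 - 4\right) \left(-5\right) \right)}\right) + 40575} = \sqrt{\left(10128 - 30 \left(-4 - 4\right) \left(-5\right)\right) + 40575} = \sqrt{\left(10128 - 30 \left(\left(-8\right) \left(-5\right)\right)\right) + 40575} = \sqrt{\left(10128 - 30 \cdot 40\right) + 40575} = \sqrt{\left(10128 - 1200\right) + 40575} = \sqrt{8928 + 40575} = \sqrt{49503}$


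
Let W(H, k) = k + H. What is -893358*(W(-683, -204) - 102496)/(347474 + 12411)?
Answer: 92358030114/359885 ≈ 2.5663e+5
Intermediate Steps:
W(H, k) = H + k
-893358*(W(-683, -204) - 102496)/(347474 + 12411) = -893358*((-683 - 204) - 102496)/(347474 + 12411) = -893358/(359885/(-887 - 102496)) = -893358/(359885/(-103383)) = -893358/(359885*(-1/103383)) = -893358/(-359885/103383) = -893358*(-103383/359885) = 92358030114/359885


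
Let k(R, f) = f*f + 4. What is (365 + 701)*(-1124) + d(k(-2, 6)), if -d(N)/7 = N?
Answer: -1198464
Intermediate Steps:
k(R, f) = 4 + f² (k(R, f) = f² + 4 = 4 + f²)
d(N) = -7*N
(365 + 701)*(-1124) + d(k(-2, 6)) = (365 + 701)*(-1124) - 7*(4 + 6²) = 1066*(-1124) - 7*(4 + 36) = -1198184 - 7*40 = -1198184 - 280 = -1198464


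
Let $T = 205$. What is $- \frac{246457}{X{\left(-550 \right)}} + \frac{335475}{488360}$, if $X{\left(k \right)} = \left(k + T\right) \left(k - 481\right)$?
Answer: $- \frac{206592079}{34741442040} \approx -0.0059466$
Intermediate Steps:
$X{\left(k \right)} = \left(-481 + k\right) \left(205 + k\right)$ ($X{\left(k \right)} = \left(k + 205\right) \left(k - 481\right) = \left(205 + k\right) \left(-481 + k\right) = \left(-481 + k\right) \left(205 + k\right)$)
$- \frac{246457}{X{\left(-550 \right)}} + \frac{335475}{488360} = - \frac{246457}{-98605 + \left(-550\right)^{2} - -151800} + \frac{335475}{488360} = - \frac{246457}{-98605 + 302500 + 151800} + 335475 \cdot \frac{1}{488360} = - \frac{246457}{355695} + \frac{67095}{97672} = - \frac{206592079}{34741442040}$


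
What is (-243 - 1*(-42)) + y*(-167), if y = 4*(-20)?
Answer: 13159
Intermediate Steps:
y = -80
(-243 - 1*(-42)) + y*(-167) = (-243 - 1*(-42)) - 80*(-167) = (-243 + 42) + 13360 = -201 + 13360 = 13159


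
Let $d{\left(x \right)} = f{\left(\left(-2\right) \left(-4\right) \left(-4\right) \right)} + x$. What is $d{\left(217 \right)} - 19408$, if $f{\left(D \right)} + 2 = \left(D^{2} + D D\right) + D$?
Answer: $-17177$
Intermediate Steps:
$f{\left(D \right)} = -2 + D + 2 D^{2}$ ($f{\left(D \right)} = -2 + \left(\left(D^{2} + D D\right) + D\right) = -2 + \left(\left(D^{2} + D^{2}\right) + D\right) = -2 + \left(2 D^{2} + D\right) = -2 + \left(D + 2 D^{2}\right) = -2 + D + 2 D^{2}$)
$d{\left(x \right)} = 2014 + x$ ($d{\left(x \right)} = \left(-2 + \left(-2\right) \left(-4\right) \left(-4\right) + 2 \left(\left(-2\right) \left(-4\right) \left(-4\right)\right)^{2}\right) + x = \left(-2 + 8 \left(-4\right) + 2 \left(8 \left(-4\right)\right)^{2}\right) + x = \left(-2 - 32 + 2 \left(-32\right)^{2}\right) + x = \left(-2 - 32 + 2 \cdot 1024\right) + x = \left(-2 - 32 + 2048\right) + x = 2014 + x$)
$d{\left(217 \right)} - 19408 = \left(2014 + 217\right) - 19408 = 2231 - 19408 = -17177$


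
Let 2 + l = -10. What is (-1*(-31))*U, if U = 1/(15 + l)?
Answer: 31/3 ≈ 10.333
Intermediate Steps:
l = -12 (l = -2 - 10 = -12)
U = ⅓ (U = 1/(15 - 12) = 1/3 = ⅓ ≈ 0.33333)
(-1*(-31))*U = -1*(-31)*(⅓) = 31*(⅓) = 31/3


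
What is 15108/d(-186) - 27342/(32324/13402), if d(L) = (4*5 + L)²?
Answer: -631066434882/55670009 ≈ -11336.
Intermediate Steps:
d(L) = (20 + L)²
15108/d(-186) - 27342/(32324/13402) = 15108/((20 - 186)²) - 27342/(32324/13402) = 15108/((-166)²) - 27342/(32324*(1/13402)) = 15108/27556 - 27342/16162/6701 = 15108*(1/27556) - 27342*6701/16162 = 3777/6889 - 91609371/8081 = -631066434882/55670009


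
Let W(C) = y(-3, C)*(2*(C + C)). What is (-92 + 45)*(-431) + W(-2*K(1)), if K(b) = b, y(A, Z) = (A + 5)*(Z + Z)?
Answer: 20321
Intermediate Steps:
y(A, Z) = 2*Z*(5 + A) (y(A, Z) = (5 + A)*(2*Z) = 2*Z*(5 + A))
W(C) = 16*C**2 (W(C) = (2*C*(5 - 3))*(2*(C + C)) = (2*C*2)*(2*(2*C)) = (4*C)*(4*C) = 16*C**2)
(-92 + 45)*(-431) + W(-2*K(1)) = (-92 + 45)*(-431) + 16*(-2*1)**2 = -47*(-431) + 16*(-2)**2 = 20257 + 16*4 = 20257 + 64 = 20321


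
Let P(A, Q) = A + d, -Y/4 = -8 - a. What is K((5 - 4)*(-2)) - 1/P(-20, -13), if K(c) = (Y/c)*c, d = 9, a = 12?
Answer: 881/11 ≈ 80.091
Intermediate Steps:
Y = 80 (Y = -4*(-8 - 1*12) = -4*(-8 - 12) = -4*(-20) = 80)
P(A, Q) = 9 + A (P(A, Q) = A + 9 = 9 + A)
K(c) = 80 (K(c) = (80/c)*c = 80)
K((5 - 4)*(-2)) - 1/P(-20, -13) = 80 - 1/(9 - 20) = 80 - 1/(-11) = 80 - 1*(-1/11) = 80 + 1/11 = 881/11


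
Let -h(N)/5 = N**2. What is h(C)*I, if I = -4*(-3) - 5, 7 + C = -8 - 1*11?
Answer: -23660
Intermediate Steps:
C = -26 (C = -7 + (-8 - 1*11) = -7 + (-8 - 11) = -7 - 19 = -26)
h(N) = -5*N**2
I = 7 (I = 12 - 5 = 7)
h(C)*I = -5*(-26)**2*7 = -5*676*7 = -3380*7 = -23660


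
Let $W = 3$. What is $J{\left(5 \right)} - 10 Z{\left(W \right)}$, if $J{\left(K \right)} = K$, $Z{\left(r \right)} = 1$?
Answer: $-5$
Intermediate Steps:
$J{\left(5 \right)} - 10 Z{\left(W \right)} = 5 - 10 = -5$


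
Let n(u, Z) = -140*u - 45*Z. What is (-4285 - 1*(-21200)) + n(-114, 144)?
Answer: 26395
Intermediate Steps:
(-4285 - 1*(-21200)) + n(-114, 144) = (-4285 - 1*(-21200)) + (-140*(-114) - 45*144) = (-4285 + 21200) + (15960 - 6480) = 16915 + 9480 = 26395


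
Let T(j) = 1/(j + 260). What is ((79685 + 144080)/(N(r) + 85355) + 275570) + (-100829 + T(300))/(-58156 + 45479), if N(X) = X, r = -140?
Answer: 33342577593173837/120990302160 ≈ 2.7558e+5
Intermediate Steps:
T(j) = 1/(260 + j)
((79685 + 144080)/(N(r) + 85355) + 275570) + (-100829 + T(300))/(-58156 + 45479) = ((79685 + 144080)/(-140 + 85355) + 275570) + (-100829 + 1/(260 + 300))/(-58156 + 45479) = (223765/85215 + 275570) + (-100829 + 1/560)/(-12677) = (223765*(1/85215) + 275570) + (-100829 + 1/560)*(-1/12677) = (44753/17043 + 275570) - 56464239/560*(-1/12677) = 4696584263/17043 + 56464239/7099120 = 33342577593173837/120990302160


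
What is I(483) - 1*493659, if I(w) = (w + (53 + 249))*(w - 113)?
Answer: -203209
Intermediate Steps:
I(w) = (-113 + w)*(302 + w) (I(w) = (w + 302)*(-113 + w) = (302 + w)*(-113 + w) = (-113 + w)*(302 + w))
I(483) - 1*493659 = (-34126 + 483² + 189*483) - 1*493659 = (-34126 + 233289 + 91287) - 493659 = 290450 - 493659 = -203209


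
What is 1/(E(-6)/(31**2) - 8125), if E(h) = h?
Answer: -961/7808131 ≈ -0.00012308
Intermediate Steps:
1/(E(-6)/(31**2) - 8125) = 1/(-6/(31**2) - 8125) = 1/(-6/961 - 8125) = 1/(-7808131/961) = -961/7808131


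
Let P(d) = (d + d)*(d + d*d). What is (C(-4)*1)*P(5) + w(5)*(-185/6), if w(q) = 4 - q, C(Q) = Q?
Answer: -7015/6 ≈ -1169.2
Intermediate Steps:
P(d) = 2*d*(d + d²) (P(d) = (2*d)*(d + d²) = 2*d*(d + d²))
(C(-4)*1)*P(5) + w(5)*(-185/6) = (-4*1)*(2*5²*(1 + 5)) + (4 - 1*5)*(-185/6) = -8*25*6 + (4 - 5)*(-185/6) = -4*300 - (-5)*37/6 = -1200 - 1*(-185/6) = -1200 + 185/6 = -7015/6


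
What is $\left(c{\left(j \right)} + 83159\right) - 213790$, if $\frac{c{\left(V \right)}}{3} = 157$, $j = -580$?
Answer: $-130160$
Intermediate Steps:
$c{\left(V \right)} = 471$ ($c{\left(V \right)} = 3 \cdot 157 = 471$)
$\left(c{\left(j \right)} + 83159\right) - 213790 = \left(471 + 83159\right) - 213790 = 83630 - 213790 = -130160$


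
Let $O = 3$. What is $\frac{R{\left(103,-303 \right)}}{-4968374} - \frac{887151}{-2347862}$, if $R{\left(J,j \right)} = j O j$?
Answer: $\frac{940258343850}{2916264129097} \approx 0.32242$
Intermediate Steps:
$R{\left(J,j \right)} = 3 j^{2}$ ($R{\left(J,j \right)} = j 3 j = 3 j j = 3 j^{2}$)
$\frac{R{\left(103,-303 \right)}}{-4968374} - \frac{887151}{-2347862} = \frac{3 \left(-303\right)^{2}}{-4968374} - \frac{887151}{-2347862} = 3 \cdot 91809 \left(- \frac{1}{4968374}\right) - - \frac{887151}{2347862} = 275427 \left(- \frac{1}{4968374}\right) + \frac{887151}{2347862} = - \frac{275427}{4968374} + \frac{887151}{2347862} = \frac{940258343850}{2916264129097}$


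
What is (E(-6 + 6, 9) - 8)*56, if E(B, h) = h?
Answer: 56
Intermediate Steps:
(E(-6 + 6, 9) - 8)*56 = (9 - 8)*56 = 1*56 = 56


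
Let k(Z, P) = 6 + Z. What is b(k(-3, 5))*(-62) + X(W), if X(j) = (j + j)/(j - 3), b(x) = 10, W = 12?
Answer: -1852/3 ≈ -617.33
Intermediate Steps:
X(j) = 2*j/(-3 + j) (X(j) = (2*j)/(-3 + j) = 2*j/(-3 + j))
b(k(-3, 5))*(-62) + X(W) = 10*(-62) + 2*12/(-3 + 12) = -620 + 2*12/9 = -620 + 2*12*(⅑) = -620 + 8/3 = -1852/3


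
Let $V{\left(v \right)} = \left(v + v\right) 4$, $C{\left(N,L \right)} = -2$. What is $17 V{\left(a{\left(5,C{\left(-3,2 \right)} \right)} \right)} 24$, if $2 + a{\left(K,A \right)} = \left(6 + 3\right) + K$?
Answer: $39168$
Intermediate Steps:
$a{\left(K,A \right)} = 7 + K$ ($a{\left(K,A \right)} = -2 + \left(\left(6 + 3\right) + K\right) = -2 + \left(9 + K\right) = 7 + K$)
$V{\left(v \right)} = 8 v$ ($V{\left(v \right)} = 2 v 4 = 8 v$)
$17 V{\left(a{\left(5,C{\left(-3,2 \right)} \right)} \right)} 24 = 17 \cdot 8 \left(7 + 5\right) 24 = 17 \cdot 8 \cdot 12 \cdot 24 = 17 \cdot 96 \cdot 24 = 1632 \cdot 24 = 39168$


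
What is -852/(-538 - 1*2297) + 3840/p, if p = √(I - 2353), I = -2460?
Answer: 284/945 - 3840*I*√4813/4813 ≈ 0.30053 - 55.351*I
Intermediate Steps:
p = I*√4813 (p = √(-2460 - 2353) = √(-4813) = I*√4813 ≈ 69.376*I)
-852/(-538 - 1*2297) + 3840/p = -852/(-538 - 1*2297) + 3840/((I*√4813)) = -852/(-538 - 2297) + 3840*(-I*√4813/4813) = -852/(-2835) - 3840*I*√4813/4813 = -852*(-1/2835) - 3840*I*√4813/4813 = 284/945 - 3840*I*√4813/4813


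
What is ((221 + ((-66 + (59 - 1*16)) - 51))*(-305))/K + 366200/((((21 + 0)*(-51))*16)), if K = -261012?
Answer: -1975297955/93181284 ≈ -21.198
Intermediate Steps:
((221 + ((-66 + (59 - 1*16)) - 51))*(-305))/K + 366200/((((21 + 0)*(-51))*16)) = ((221 + ((-66 + (59 - 1*16)) - 51))*(-305))/(-261012) + 366200/((((21 + 0)*(-51))*16)) = ((221 + ((-66 + (59 - 16)) - 51))*(-305))*(-1/261012) + 366200/(((21*(-51))*16)) = ((221 + ((-66 + 43) - 51))*(-305))*(-1/261012) + 366200/((-1071*16)) = ((221 + (-23 - 51))*(-305))*(-1/261012) + 366200/(-17136) = ((221 - 74)*(-305))*(-1/261012) + 366200*(-1/17136) = (147*(-305))*(-1/261012) - 45775/2142 = -44835*(-1/261012) - 45775/2142 = 14945/87004 - 45775/2142 = -1975297955/93181284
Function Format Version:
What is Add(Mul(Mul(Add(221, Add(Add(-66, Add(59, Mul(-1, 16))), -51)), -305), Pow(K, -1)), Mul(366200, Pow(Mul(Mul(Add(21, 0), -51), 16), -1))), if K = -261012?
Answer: Rational(-1975297955, 93181284) ≈ -21.198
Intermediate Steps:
Add(Mul(Mul(Add(221, Add(Add(-66, Add(59, Mul(-1, 16))), -51)), -305), Pow(K, -1)), Mul(366200, Pow(Mul(Mul(Add(21, 0), -51), 16), -1))) = Add(Mul(Mul(Add(221, Add(Add(-66, Add(59, Mul(-1, 16))), -51)), -305), Pow(-261012, -1)), Mul(366200, Pow(Mul(Mul(Add(21, 0), -51), 16), -1))) = Add(Mul(Mul(Add(221, Add(Add(-66, Add(59, -16)), -51)), -305), Rational(-1, 261012)), Mul(366200, Pow(Mul(Mul(21, -51), 16), -1))) = Add(Mul(Mul(Add(221, Add(Add(-66, 43), -51)), -305), Rational(-1, 261012)), Mul(366200, Pow(Mul(-1071, 16), -1))) = Add(Mul(Mul(Add(221, Add(-23, -51)), -305), Rational(-1, 261012)), Mul(366200, Pow(-17136, -1))) = Add(Mul(Mul(Add(221, -74), -305), Rational(-1, 261012)), Mul(366200, Rational(-1, 17136))) = Add(Mul(Mul(147, -305), Rational(-1, 261012)), Rational(-45775, 2142)) = Add(Mul(-44835, Rational(-1, 261012)), Rational(-45775, 2142)) = Add(Rational(14945, 87004), Rational(-45775, 2142)) = Rational(-1975297955, 93181284)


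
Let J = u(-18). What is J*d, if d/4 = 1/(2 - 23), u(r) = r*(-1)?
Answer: -24/7 ≈ -3.4286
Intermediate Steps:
u(r) = -r
J = 18 (J = -1*(-18) = 18)
d = -4/21 (d = 4/(2 - 23) = 4/(-21) = 4*(-1/21) = -4/21 ≈ -0.19048)
J*d = 18*(-4/21) = -24/7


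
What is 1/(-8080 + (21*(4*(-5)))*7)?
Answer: -1/11020 ≈ -9.0744e-5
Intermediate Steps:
1/(-8080 + (21*(4*(-5)))*7) = 1/(-8080 + (21*(-20))*7) = 1/(-8080 - 420*7) = 1/(-8080 - 2940) = 1/(-11020) = -1/11020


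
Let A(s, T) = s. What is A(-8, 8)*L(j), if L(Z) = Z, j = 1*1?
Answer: -8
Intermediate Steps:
j = 1
A(-8, 8)*L(j) = -8*1 = -8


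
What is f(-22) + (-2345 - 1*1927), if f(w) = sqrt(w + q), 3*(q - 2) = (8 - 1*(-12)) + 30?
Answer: -4272 + I*sqrt(30)/3 ≈ -4272.0 + 1.8257*I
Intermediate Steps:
q = 56/3 (q = 2 + ((8 - 1*(-12)) + 30)/3 = 2 + ((8 + 12) + 30)/3 = 2 + (20 + 30)/3 = 2 + (1/3)*50 = 2 + 50/3 = 56/3 ≈ 18.667)
f(w) = sqrt(56/3 + w) (f(w) = sqrt(w + 56/3) = sqrt(56/3 + w))
f(-22) + (-2345 - 1*1927) = sqrt(168 + 9*(-22))/3 + (-2345 - 1*1927) = sqrt(168 - 198)/3 + (-2345 - 1927) = sqrt(-30)/3 - 4272 = (I*sqrt(30))/3 - 4272 = I*sqrt(30)/3 - 4272 = -4272 + I*sqrt(30)/3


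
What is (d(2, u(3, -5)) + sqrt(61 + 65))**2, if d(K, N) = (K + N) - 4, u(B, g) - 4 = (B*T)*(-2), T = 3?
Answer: 382 - 96*sqrt(14) ≈ 22.801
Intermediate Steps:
u(B, g) = 4 - 6*B (u(B, g) = 4 + (B*3)*(-2) = 4 + (3*B)*(-2) = 4 - 6*B)
d(K, N) = -4 + K + N
(d(2, u(3, -5)) + sqrt(61 + 65))**2 = ((-4 + 2 + (4 - 6*3)) + sqrt(61 + 65))**2 = ((-4 + 2 + (4 - 18)) + sqrt(126))**2 = ((-4 + 2 - 14) + 3*sqrt(14))**2 = (-16 + 3*sqrt(14))**2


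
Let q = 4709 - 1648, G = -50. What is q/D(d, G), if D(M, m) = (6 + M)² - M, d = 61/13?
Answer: 517309/18528 ≈ 27.920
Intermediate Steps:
d = 61/13 (d = 61*(1/13) = 61/13 ≈ 4.6923)
q = 3061
q/D(d, G) = 3061/((6 + 61/13)² - 1*61/13) = 3061/((139/13)² - 61/13) = 3061/(19321/169 - 61/13) = 3061/(18528/169) = 3061*(169/18528) = 517309/18528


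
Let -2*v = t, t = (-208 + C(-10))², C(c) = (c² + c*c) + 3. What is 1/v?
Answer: -2/25 ≈ -0.080000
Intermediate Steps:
C(c) = 3 + 2*c² (C(c) = (c² + c²) + 3 = 2*c² + 3 = 3 + 2*c²)
t = 25 (t = (-208 + (3 + 2*(-10)²))² = (-208 + (3 + 2*100))² = (-208 + (3 + 200))² = (-208 + 203)² = (-5)² = 25)
v = -25/2 (v = -½*25 = -25/2 ≈ -12.500)
1/v = 1/(-25/2) = -2/25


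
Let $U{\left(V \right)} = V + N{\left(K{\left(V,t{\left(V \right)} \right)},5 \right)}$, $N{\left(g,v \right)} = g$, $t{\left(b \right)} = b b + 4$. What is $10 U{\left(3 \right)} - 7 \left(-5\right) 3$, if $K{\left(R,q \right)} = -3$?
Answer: $105$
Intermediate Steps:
$t{\left(b \right)} = 4 + b^{2}$ ($t{\left(b \right)} = b^{2} + 4 = 4 + b^{2}$)
$U{\left(V \right)} = -3 + V$ ($U{\left(V \right)} = V - 3 = -3 + V$)
$10 U{\left(3 \right)} - 7 \left(-5\right) 3 = 10 \left(-3 + 3\right) - 7 \left(-5\right) 3 = 10 \cdot 0 - \left(-35\right) 3 = 0 - -105 = 0 + 105 = 105$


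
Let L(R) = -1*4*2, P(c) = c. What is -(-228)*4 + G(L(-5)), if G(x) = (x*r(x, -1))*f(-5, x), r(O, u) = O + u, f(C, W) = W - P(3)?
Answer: 120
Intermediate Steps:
L(R) = -8 (L(R) = -4*2 = -8)
f(C, W) = -3 + W (f(C, W) = W - 1*3 = W - 3 = -3 + W)
G(x) = x*(-1 + x)*(-3 + x) (G(x) = (x*(x - 1))*(-3 + x) = (x*(-1 + x))*(-3 + x) = x*(-1 + x)*(-3 + x))
-(-228)*4 + G(L(-5)) = -(-228)*4 - 8*(-1 - 8)*(-3 - 8) = -76*(-12) - 8*(-9)*(-11) = 912 - 792 = 120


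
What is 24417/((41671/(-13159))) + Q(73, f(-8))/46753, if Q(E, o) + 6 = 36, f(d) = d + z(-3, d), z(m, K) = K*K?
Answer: -306569226021/39760087 ≈ -7710.5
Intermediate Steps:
z(m, K) = K**2
f(d) = d + d**2
Q(E, o) = 30 (Q(E, o) = -6 + 36 = 30)
24417/((41671/(-13159))) + Q(73, f(-8))/46753 = 24417/((41671/(-13159))) + 30/46753 = 24417/((41671*(-1/13159))) + 30*(1/46753) = 24417/(-41671/13159) + 30/46753 = 24417*(-13159/41671) + 30/46753 = -321303303/41671 + 30/46753 = -306569226021/39760087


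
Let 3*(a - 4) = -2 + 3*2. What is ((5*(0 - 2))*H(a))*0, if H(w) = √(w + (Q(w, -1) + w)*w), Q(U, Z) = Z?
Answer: 0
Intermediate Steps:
a = 16/3 (a = 4 + (-2 + 3*2)/3 = 4 + (-2 + 6)/3 = 4 + (⅓)*4 = 4 + 4/3 = 16/3 ≈ 5.3333)
H(w) = √(w + w*(-1 + w)) (H(w) = √(w + (-1 + w)*w) = √(w + w*(-1 + w)))
((5*(0 - 2))*H(a))*0 = ((5*(0 - 2))*√((16/3)²))*0 = ((5*(-2))*√(256/9))*0 = -10*16/3*0 = -160/3*0 = 0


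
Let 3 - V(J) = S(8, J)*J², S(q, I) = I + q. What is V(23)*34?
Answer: -557464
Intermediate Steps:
V(J) = 3 - J²*(8 + J) (V(J) = 3 - (J + 8)*J² = 3 - (8 + J)*J² = 3 - J²*(8 + J))
V(23)*34 = (3 - 1*23²*(8 + 23))*34 = (3 - 1*529*31)*34 = (3 - 16399)*34 = -16396*34 = -557464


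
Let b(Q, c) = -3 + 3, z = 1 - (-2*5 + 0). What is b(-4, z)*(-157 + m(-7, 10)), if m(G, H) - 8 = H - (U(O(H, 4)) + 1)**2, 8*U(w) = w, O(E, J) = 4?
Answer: 0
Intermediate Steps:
U(w) = w/8
z = 11 (z = 1 - (-10 + 0) = 1 - 1*(-10) = 1 + 10 = 11)
m(G, H) = 23/4 + H (m(G, H) = 8 + (H - ((1/8)*4 + 1)**2) = 8 + (H - (1/2 + 1)**2) = 8 + (H - (3/2)**2) = 8 + (H - 1*9/4) = 8 + (H - 9/4) = 8 + (-9/4 + H) = 23/4 + H)
b(Q, c) = 0
b(-4, z)*(-157 + m(-7, 10)) = 0*(-157 + (23/4 + 10)) = 0*(-157 + 63/4) = 0*(-565/4) = 0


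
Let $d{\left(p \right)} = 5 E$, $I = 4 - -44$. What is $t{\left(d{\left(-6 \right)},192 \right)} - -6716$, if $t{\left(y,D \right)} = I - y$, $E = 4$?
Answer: $6744$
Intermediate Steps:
$I = 48$ ($I = 4 + 44 = 48$)
$d{\left(p \right)} = 20$ ($d{\left(p \right)} = 5 \cdot 4 = 20$)
$t{\left(y,D \right)} = 48 - y$
$t{\left(d{\left(-6 \right)},192 \right)} - -6716 = \left(48 - 20\right) - -6716 = \left(48 - 20\right) + 6716 = 28 + 6716 = 6744$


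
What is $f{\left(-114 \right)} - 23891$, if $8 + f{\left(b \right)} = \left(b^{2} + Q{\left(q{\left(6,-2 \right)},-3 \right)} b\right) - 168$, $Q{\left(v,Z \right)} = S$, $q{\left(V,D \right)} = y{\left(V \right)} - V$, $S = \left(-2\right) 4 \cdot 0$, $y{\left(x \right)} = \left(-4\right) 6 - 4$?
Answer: $-11071$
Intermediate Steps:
$y{\left(x \right)} = -28$ ($y{\left(x \right)} = -24 - 4 = -28$)
$S = 0$ ($S = \left(-8\right) 0 = 0$)
$q{\left(V,D \right)} = -28 - V$
$Q{\left(v,Z \right)} = 0$
$f{\left(b \right)} = -176 + b^{2}$ ($f{\left(b \right)} = -8 + \left(\left(b^{2} + 0 b\right) - 168\right) = -8 + \left(\left(b^{2} + 0\right) - 168\right) = -8 + \left(b^{2} - 168\right) = -8 + \left(-168 + b^{2}\right) = -176 + b^{2}$)
$f{\left(-114 \right)} - 23891 = \left(-176 + \left(-114\right)^{2}\right) - 23891 = \left(-176 + 12996\right) - 23891 = 12820 - 23891 = -11071$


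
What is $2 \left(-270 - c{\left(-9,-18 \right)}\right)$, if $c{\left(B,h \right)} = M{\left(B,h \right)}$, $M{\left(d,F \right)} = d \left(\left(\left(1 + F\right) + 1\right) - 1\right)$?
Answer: $-846$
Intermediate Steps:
$M{\left(d,F \right)} = d \left(1 + F\right)$ ($M{\left(d,F \right)} = d \left(\left(2 + F\right) - 1\right) = d \left(1 + F\right)$)
$c{\left(B,h \right)} = B \left(1 + h\right)$
$2 \left(-270 - c{\left(-9,-18 \right)}\right) = 2 \left(-270 - - 9 \left(1 - 18\right)\right) = 2 \left(-270 - \left(-9\right) \left(-17\right)\right) = 2 \left(-270 - 153\right) = 2 \left(-423\right) = -846$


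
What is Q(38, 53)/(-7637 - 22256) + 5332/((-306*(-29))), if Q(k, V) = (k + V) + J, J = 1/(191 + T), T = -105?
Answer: 6819019069/11406630726 ≈ 0.59781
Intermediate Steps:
J = 1/86 (J = 1/(191 - 105) = 1/86 ≈ 0.011628)
Q(k, V) = 1/86 + V + k (Q(k, V) = (k + V) + 1/86 = (V + k) + 1/86 = 1/86 + V + k)
Q(38, 53)/(-7637 - 22256) + 5332/((-306*(-29))) = (1/86 + 53 + 38)/(-7637 - 22256) + 5332/((-306*(-29))) = (7827/86)/(-29893) + 5332/8874 = (7827/86)*(-1/29893) + 5332*(1/8874) = -7827/2570798 + 2666/4437 = 6819019069/11406630726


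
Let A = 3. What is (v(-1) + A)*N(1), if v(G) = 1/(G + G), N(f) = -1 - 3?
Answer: -10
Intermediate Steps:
N(f) = -4
v(G) = 1/(2*G)
(v(-1) + A)*N(1) = ((½)/(-1) + 3)*(-4) = ((½)*(-1) + 3)*(-4) = (-½ + 3)*(-4) = (5/2)*(-4) = -10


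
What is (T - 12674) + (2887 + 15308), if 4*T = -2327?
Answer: 19757/4 ≈ 4939.3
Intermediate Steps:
T = -2327/4 (T = (1/4)*(-2327) = -2327/4 ≈ -581.75)
(T - 12674) + (2887 + 15308) = (-2327/4 - 12674) + (2887 + 15308) = -53023/4 + 18195 = 19757/4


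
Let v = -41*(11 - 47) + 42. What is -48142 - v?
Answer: -49660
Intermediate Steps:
v = 1518 (v = -41*(-36) + 42 = 1476 + 42 = 1518)
-48142 - v = -48142 - 1*1518 = -48142 - 1518 = -49660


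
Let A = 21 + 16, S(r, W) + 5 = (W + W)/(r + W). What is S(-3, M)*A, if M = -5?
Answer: -555/4 ≈ -138.75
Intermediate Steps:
S(r, W) = -5 + 2*W/(W + r) (S(r, W) = -5 + (W + W)/(r + W) = -5 + (2*W)/(W + r) = -5 + 2*W/(W + r))
A = 37
S(-3, M)*A = ((-5*(-3) - 3*(-5))/(-5 - 3))*37 = ((15 + 15)/(-8))*37 = -⅛*30*37 = -15/4*37 = -555/4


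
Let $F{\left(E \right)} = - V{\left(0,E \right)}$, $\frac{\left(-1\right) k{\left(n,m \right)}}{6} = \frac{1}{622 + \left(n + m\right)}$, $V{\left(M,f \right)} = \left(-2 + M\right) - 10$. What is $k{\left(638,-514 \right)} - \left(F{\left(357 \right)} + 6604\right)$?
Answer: $- \frac{2467771}{373} \approx -6616.0$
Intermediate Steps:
$V{\left(M,f \right)} = -12 + M$
$k{\left(n,m \right)} = - \frac{6}{622 + m + n}$ ($k{\left(n,m \right)} = - \frac{6}{622 + \left(n + m\right)} = - \frac{6}{622 + \left(m + n\right)} = - \frac{6}{622 + m + n}$)
$F{\left(E \right)} = 12$ ($F{\left(E \right)} = - (-12 + 0) = \left(-1\right) \left(-12\right) = 12$)
$k{\left(638,-514 \right)} - \left(F{\left(357 \right)} + 6604\right) = - \frac{6}{622 - 514 + 638} - \left(12 + 6604\right) = - \frac{6}{746} - 6616 = \left(-6\right) \frac{1}{746} - 6616 = - \frac{3}{373} - 6616 = - \frac{2467771}{373}$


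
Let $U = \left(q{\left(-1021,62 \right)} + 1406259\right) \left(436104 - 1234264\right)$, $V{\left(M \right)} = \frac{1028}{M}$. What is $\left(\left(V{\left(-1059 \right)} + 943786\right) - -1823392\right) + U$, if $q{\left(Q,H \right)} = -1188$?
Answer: $- \frac{1187635355611766}{1059} \approx -1.1215 \cdot 10^{12}$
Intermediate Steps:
$U = -1121471469360$ ($U = \left(-1188 + 1406259\right) \left(436104 - 1234264\right) = 1405071 \left(-798160\right) = -1121471469360$)
$\left(\left(V{\left(-1059 \right)} + 943786\right) - -1823392\right) + U = \left(\left(\frac{1028}{-1059} + 943786\right) - -1823392\right) - 1121471469360 = \left(\left(1028 \left(- \frac{1}{1059}\right) + 943786\right) + 1823392\right) - 1121471469360 = \left(\left(- \frac{1028}{1059} + 943786\right) + 1823392\right) - 1121471469360 = \left(\frac{999468346}{1059} + 1823392\right) - 1121471469360 = \frac{2930440474}{1059} - 1121471469360 = - \frac{1187635355611766}{1059}$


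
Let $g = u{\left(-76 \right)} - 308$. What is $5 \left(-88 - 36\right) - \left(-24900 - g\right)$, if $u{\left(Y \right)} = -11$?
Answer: $23961$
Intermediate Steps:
$g = -319$ ($g = -11 - 308 = -319$)
$5 \left(-88 - 36\right) - \left(-24900 - g\right) = 5 \left(-88 - 36\right) - \left(-24900 - -319\right) = 5 \left(-124\right) - \left(-24900 + 319\right) = -620 - -24581 = -620 + 24581 = 23961$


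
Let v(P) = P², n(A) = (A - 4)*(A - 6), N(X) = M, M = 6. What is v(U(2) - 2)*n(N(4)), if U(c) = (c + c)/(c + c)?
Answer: 0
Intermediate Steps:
N(X) = 6
n(A) = (-6 + A)*(-4 + A) (n(A) = (-4 + A)*(-6 + A) = (-6 + A)*(-4 + A))
U(c) = 1 (U(c) = (2*c)/((2*c)) = (2*c)*(1/(2*c)) = 1)
v(U(2) - 2)*n(N(4)) = (1 - 2)²*(24 + 6² - 10*6) = (-1)²*(24 + 36 - 60) = 1*0 = 0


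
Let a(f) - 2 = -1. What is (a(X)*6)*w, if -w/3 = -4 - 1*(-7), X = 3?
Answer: -54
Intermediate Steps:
a(f) = 1 (a(f) = 2 - 1 = 1)
w = -9 (w = -3*(-4 - 1*(-7)) = -3*(-4 + 7) = -3*3 = -9)
(a(X)*6)*w = (1*6)*(-9) = 6*(-9) = -54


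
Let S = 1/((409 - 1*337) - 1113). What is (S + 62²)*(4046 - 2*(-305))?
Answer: 6210487856/347 ≈ 1.7898e+7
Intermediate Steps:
S = -1/1041 (S = 1/((409 - 337) - 1113) = 1/(72 - 1113) = 1/(-1041) = -1/1041 ≈ -0.00096061)
(S + 62²)*(4046 - 2*(-305)) = (-1/1041 + 62²)*(4046 - 2*(-305)) = (-1/1041 + 3844)*(4046 + 610) = (4001603/1041)*4656 = 6210487856/347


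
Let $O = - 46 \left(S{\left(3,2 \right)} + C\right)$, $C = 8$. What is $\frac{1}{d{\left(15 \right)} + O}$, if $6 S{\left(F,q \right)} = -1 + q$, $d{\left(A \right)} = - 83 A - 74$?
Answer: $- \frac{3}{5084} \approx -0.00059009$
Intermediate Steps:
$d{\left(A \right)} = -74 - 83 A$
$S{\left(F,q \right)} = - \frac{1}{6} + \frac{q}{6}$ ($S{\left(F,q \right)} = \frac{-1 + q}{6} = - \frac{1}{6} + \frac{q}{6}$)
$O = - \frac{1127}{3}$ ($O = - 46 \left(\left(- \frac{1}{6} + \frac{1}{6} \cdot 2\right) + 8\right) = - 46 \left(\left(- \frac{1}{6} + \frac{1}{3}\right) + 8\right) = - 46 \left(\frac{1}{6} + 8\right) = \left(-46\right) \frac{49}{6} = - \frac{1127}{3} \approx -375.67$)
$\frac{1}{d{\left(15 \right)} + O} = \frac{1}{\left(-74 - 1245\right) - \frac{1127}{3}} = \frac{1}{-1319 - \frac{1127}{3}} = \frac{1}{- \frac{5084}{3}} = - \frac{3}{5084}$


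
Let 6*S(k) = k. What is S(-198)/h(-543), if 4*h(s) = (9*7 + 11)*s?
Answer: 22/6697 ≈ 0.0032851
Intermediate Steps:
S(k) = k/6
h(s) = 37*s/2 (h(s) = ((9*7 + 11)*s)/4 = ((63 + 11)*s)/4 = (74*s)/4 = 37*s/2)
S(-198)/h(-543) = ((⅙)*(-198))/(((37/2)*(-543))) = -33/(-20091/2) = -33*(-2/20091) = 22/6697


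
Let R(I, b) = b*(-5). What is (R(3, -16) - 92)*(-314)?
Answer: 3768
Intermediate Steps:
R(I, b) = -5*b
(R(3, -16) - 92)*(-314) = (-5*(-16) - 92)*(-314) = (80 - 92)*(-314) = -12*(-314) = 3768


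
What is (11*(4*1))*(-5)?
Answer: -220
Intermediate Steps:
(11*(4*1))*(-5) = (11*4)*(-5) = 44*(-5) = -220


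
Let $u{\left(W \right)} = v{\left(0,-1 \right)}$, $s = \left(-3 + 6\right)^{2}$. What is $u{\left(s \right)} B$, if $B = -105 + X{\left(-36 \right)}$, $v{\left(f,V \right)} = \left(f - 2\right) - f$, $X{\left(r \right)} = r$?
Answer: $282$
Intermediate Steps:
$v{\left(f,V \right)} = -2$ ($v{\left(f,V \right)} = \left(f - 2\right) - f = \left(-2 + f\right) - f = -2$)
$s = 9$ ($s = 3^{2} = 9$)
$B = -141$ ($B = -105 - 36 = -141$)
$u{\left(W \right)} = -2$
$u{\left(s \right)} B = \left(-2\right) \left(-141\right) = 282$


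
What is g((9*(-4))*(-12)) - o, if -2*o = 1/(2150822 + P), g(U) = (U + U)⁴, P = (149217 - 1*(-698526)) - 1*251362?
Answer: 3061792237468778497/5494406 ≈ 5.5726e+11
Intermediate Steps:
P = 596381 (P = (149217 + 698526) - 251362 = 847743 - 251362 = 596381)
g(U) = 16*U⁴ (g(U) = (2*U)⁴ = 16*U⁴)
o = -1/5494406 (o = -1/(2*(2150822 + 596381)) = -½/2747203 = -½*1/2747203 = -1/5494406 ≈ -1.8200e-7)
g((9*(-4))*(-12)) - o = 16*((9*(-4))*(-12))⁴ - 1*(-1/5494406) = 16*(-36*(-12))⁴ + 1/5494406 = 16*432⁴ + 1/5494406 = 16*34828517376 + 1/5494406 = 557256278016 + 1/5494406 = 3061792237468778497/5494406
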